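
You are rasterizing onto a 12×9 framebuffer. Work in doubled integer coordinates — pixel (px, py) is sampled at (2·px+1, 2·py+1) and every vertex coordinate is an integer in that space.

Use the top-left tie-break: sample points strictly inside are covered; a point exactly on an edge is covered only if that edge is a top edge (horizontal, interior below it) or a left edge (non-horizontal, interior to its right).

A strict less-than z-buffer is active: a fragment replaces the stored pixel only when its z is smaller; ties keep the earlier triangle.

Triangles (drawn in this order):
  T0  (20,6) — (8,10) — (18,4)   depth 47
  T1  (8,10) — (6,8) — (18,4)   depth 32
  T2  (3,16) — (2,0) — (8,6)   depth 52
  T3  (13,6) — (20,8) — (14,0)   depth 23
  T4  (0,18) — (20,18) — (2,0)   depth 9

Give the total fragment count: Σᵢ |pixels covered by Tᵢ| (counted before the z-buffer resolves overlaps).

T0:
  2·area = 32
  edge (20, 6)→(8, 10): d=(-12,4) right/bottom  bias=-1
  edge (8, 10)→(18, 4): d=(10,-6) top-left  bias=+0
  edge (18, 4)→(20, 6): d=(2,2) right/bottom  bias=-1
    (7,0)@(15, 1): e=[80,-48,0] → .  [on edge]
    (11,0)@(23, 1): e=[48,0,-16] → .  [on edge]
    (8,1)@(17, 3): e=[48,-16,0] → .  [on edge]
    (8,2)@(17, 5): e=[24,4,4] → X
    (9,2)@(19, 5): e=[16,16,0] → .  [on edge]
    (11,2)@(23, 5): e=[0,40,-8] → .  [on edge]
    (6,3)@(13, 7): e=[16,0,16] → X  [on edge]
    (7,3)@(15, 7): e=[8,12,12] → X
    (8,3)@(17, 7): e=[0,24,8] → .  [on edge]
    (10,3)@(21, 7): e=[-16,48,0] → .  [on edge]
    (5,4)@(11, 9): e=[0,8,24] → .  [on edge]
    (6,4)@(13, 9): e=[-8,20,20] → .
    (11,4)@(23, 9): e=[-48,80,0] → .  [on edge]
    (2,5)@(5, 11): e=[0,-8,40] → .  [on edge]
    (1,6)@(3, 13): e=[-16,0,48] → .  [on edge]
  covered (3 px):
    . . . . . . . . . . . .
    . . . . . . . . . . . .
    . . . . . . . . X . . .
    . . . . . . X X . . . .
    . . . . . . . . . . . .
    . . . . . . . . . . . .
    . . . . . . . . . . . .
    . . . . . . . . . . . .
    . . . . . . . . . . . .
T1:
  2·area = 32
  edge (8, 10)→(6, 8): d=(-2,-2) top-left  bias=+0
  edge (6, 8)→(18, 4): d=(12,-4) top-left  bias=+0
  edge (18, 4)→(8, 10): d=(-10,6) right/bottom  bias=-1
    (11,0)@(23, 1): e=[48,-16,0] → .  [on edge]
    (0,1)@(1, 3): e=[0,-80,112] → .  [on edge]
    (10,1)@(21, 3): e=[40,0,-8] → .  [on edge]
    (1,2)@(3, 5): e=[0,-48,80] → .  [on edge]
    (7,2)@(15, 5): e=[24,0,8] → X  [on edge]
    (8,2)@(17, 5): e=[28,8,-4] → .
    (2,3)@(5, 7): e=[0,-16,48] → .  [on edge]
    (4,3)@(9, 7): e=[8,0,24] → X  [on edge]
    (5,3)@(11, 7): e=[12,8,12] → X
    (6,3)@(13, 7): e=[16,16,0] → .  [on edge]
    (7,3)@(15, 7): e=[20,24,-12] → .
    (1,4)@(3, 9): e=[-8,0,40] → .  [on edge]
    (3,4)@(7, 9): e=[0,16,16] → X  [on edge]
    (4,5)@(9, 11): e=[0,48,-16] → .  [on edge]
    (1,6)@(3, 13): e=[-16,48,0] → .  [on edge]
    (5,6)@(11, 13): e=[0,80,-48] → .  [on edge]
    (6,7)@(13, 15): e=[0,112,-80] → .  [on edge]
    (7,8)@(15, 17): e=[0,144,-112] → .  [on edge]
  covered (5 px):
    . . . . . . . . . . . .
    . . . . . . . . . . . .
    . . . . . . . X . . . .
    . . . . X X . . . . . .
    . . . X X . . . . . . .
    . . . . . . . . . . . .
    . . . . . . . . . . . .
    . . . . . . . . . . . .
    . . . . . . . . . . . .
T2:
  2·area = 90
  edge (3, 16)→(2, 0): d=(-1,-16) top-left  bias=+0
  edge (2, 0)→(8, 6): d=(6,6) right/bottom  bias=-1
  edge (8, 6)→(3, 16): d=(-5,10) right/bottom  bias=-1
    (1,0)@(3, 1): e=[15,0,75] → .  [on edge]
    (1,1)@(3, 3): e=[13,12,65] → X
    (2,1)@(5, 3): e=[45,0,45] → .  [on edge]
    (1,2)@(3, 5): e=[11,24,55] → X
    (2,2)@(5, 5): e=[43,12,35] → X
    (3,2)@(7, 5): e=[75,0,15] → .  [on edge]
    (1,3)@(3, 7): e=[9,36,45] → X
    (3,3)@(7, 7): e=[73,12,5] → X
    (4,3)@(9, 7): e=[105,0,-15] → .  [on edge]
    (1,4)@(3, 9): e=[7,48,35] → X
    (3,4)@(7, 9): e=[71,24,-5] → .
    (5,4)@(11, 9): e=[135,0,-45] → .  [on edge]
    (6,5)@(13, 11): e=[165,0,-75] → .  [on edge]
    (7,6)@(15, 13): e=[195,0,-105] → .  [on edge]
    (8,7)@(17, 15): e=[225,0,-135] → .  [on edge]
    (9,8)@(19, 17): e=[255,0,-165] → .  [on edge]
  covered (12 px):
    . . . . . . . . . . . .
    . X . . . . . . . . . .
    . X X . . . . . . . . .
    . X X X . . . . . . . .
    . X X . . . . . . . . .
    . X X . . . . . . . . .
    . X . . . . . . . . . .
    . X . . . . . . . . . .
    . . . . . . . . . . . .
T3:
  2·area = 44  (B↔C swapped to make it positive)
  edge (13, 6)→(14, 0): d=(1,-6) top-left  bias=+0
  edge (14, 0)→(20, 8): d=(6,8) right/bottom  bias=-1
  edge (20, 8)→(13, 6): d=(-7,-2) top-left  bias=+0
    (7,1)@(15, 3): e=[9,10,25] → X
    (8,1)@(17, 3): e=[21,-6,29] → .
    (7,2)@(15, 5): e=[11,22,11] → X
    (8,2)@(17, 5): e=[23,6,15] → X
    (9,2)@(19, 5): e=[35,-10,19] → .
    (7,3)@(15, 7): e=[13,34,-3] → .
    (8,3)@(17, 7): e=[25,18,1] → X
    (9,3)@(19, 7): e=[37,2,5] → X
    (10,3)@(21, 7): e=[49,-14,9] → .
    (8,4)@(17, 9): e=[27,30,-13] → .
    (9,4)@(19, 9): e=[39,14,-9] → .
  covered (5 px):
    . . . . . . . . . . . .
    . . . . . . . X . . . .
    . . . . . . . X X . . .
    . . . . . . . . X X . .
    . . . . . . . . . . . .
    . . . . . . . . . . . .
    . . . . . . . . . . . .
    . . . . . . . . . . . .
    . . . . . . . . . . . .
T4:
  2·area = 360  (B↔C swapped to make it positive)
  edge (0, 18)→(2, 0): d=(2,-18) top-left  bias=+0
  edge (2, 0)→(20, 18): d=(18,18) right/bottom  bias=-1
  edge (20, 18)→(0, 18): d=(-20,0) right/bottom  bias=-1
    (1,0)@(3, 1): e=[20,0,340] → .  [on edge]
    (1,1)@(3, 3): e=[24,36,300] → X
    (2,1)@(5, 3): e=[60,0,300] → .  [on edge]
    (1,2)@(3, 5): e=[28,72,260] → X
    (2,2)@(5, 5): e=[64,36,260] → X
    (3,2)@(7, 5): e=[100,0,260] → .  [on edge]
    (1,3)@(3, 7): e=[32,108,220] → X
    (3,3)@(7, 7): e=[104,36,220] → X
    (4,3)@(9, 7): e=[140,0,220] → .  [on edge]
    (0,4)@(1, 9): e=[0,180,180] → X  [on edge]
    (4,4)@(9, 9): e=[144,36,180] → X
    (5,4)@(11, 9): e=[180,0,180] → .  [on edge]
    (6,5)@(13, 11): e=[220,0,140] → .  [on edge]
    (7,6)@(15, 13): e=[260,0,100] → .  [on edge]
    (8,7)@(17, 15): e=[300,0,60] → .  [on edge]
    (9,8)@(19, 17): e=[340,0,20] → .  [on edge]
  covered (41 px):
    . . . . . . . . . . . .
    . X . . . . . . . . . .
    . X X . . . . . . . . .
    . X X X . . . . . . . .
    X X X X X . . . . . . .
    X X X X X X . . . . . .
    X X X X X X X . . . . .
    X X X X X X X X . . . .
    X X X X X X X X X . . .

Final: 66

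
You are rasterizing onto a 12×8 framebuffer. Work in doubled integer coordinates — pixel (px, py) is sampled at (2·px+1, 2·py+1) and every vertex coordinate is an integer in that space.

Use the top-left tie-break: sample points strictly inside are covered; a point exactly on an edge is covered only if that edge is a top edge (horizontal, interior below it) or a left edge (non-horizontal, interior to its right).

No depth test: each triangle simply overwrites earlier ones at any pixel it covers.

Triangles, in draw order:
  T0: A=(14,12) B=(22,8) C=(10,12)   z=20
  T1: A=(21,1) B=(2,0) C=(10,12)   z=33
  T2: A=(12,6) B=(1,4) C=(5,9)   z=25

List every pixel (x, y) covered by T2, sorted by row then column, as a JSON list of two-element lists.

T0:
  2·area = 16  (B↔C swapped to make it positive)
  edge (14, 12)→(10, 12): d=(-4,0) right/bottom  bias=-1
  edge (10, 12)→(22, 8): d=(12,-4) top-left  bias=+0
  edge (22, 8)→(14, 12): d=(-8,4) right/bottom  bias=-1
    (9,4)@(19, 9): e=[12,0,4] → █  [on edge]
    (10,4)@(21, 9): e=[12,8,-4] → ·
    (6,5)@(13, 11): e=[4,0,12] → █  [on edge]
    (7,5)@(15, 11): e=[4,8,4] → █
    (8,5)@(17, 11): e=[4,16,-4] → ·
    (9,5)@(19, 11): e=[4,24,-12] → ·
    (3,6)@(7, 13): e=[-4,0,20] → ·  [on edge]
    (6,6)@(13, 13): e=[-4,24,-4] → ·
    (7,6)@(15, 13): e=[-4,32,-12] → ·
    (0,7)@(1, 15): e=[-12,0,28] → ·  [on edge]
  covered (3 px):
    · · · · · · · · · · · ·
    · · · · · · · · · · · ·
    · · · · · · · · · · · ·
    · · · · · · · · · · · ·
    · · · · · · · · · █ · ·
    · · · · · · █ █ · · · ·
    · · · · · · · · · · · ·
    · · · · · · · · · · · ·
T1:
  2·area = 220  (B↔C swapped to make it positive)
  edge (21, 1)→(10, 12): d=(-11,11) right/bottom  bias=-1
  edge (10, 12)→(2, 0): d=(-8,-12) top-left  bias=+0
  edge (2, 0)→(21, 1): d=(19,1) right/bottom  bias=-1
    (1,0)@(3, 1): e=[198,4,18] → █
    (2,0)@(5, 1): e=[176,28,16] → █
    (3,0)@(7, 1): e=[154,52,14] → █
    (4,0)@(9, 1): e=[132,76,12] → █
    (5,0)@(11, 1): e=[110,100,10] → █
    (6,0)@(13, 1): e=[88,124,8] → █
    (7,0)@(15, 1): e=[66,148,6] → █
    (8,0)@(17, 1): e=[44,172,4] → █
    (9,0)@(19, 1): e=[22,196,2] → █
    (10,0)@(21, 1): e=[0,220,0] → ·  [on edge]
    (1,1)@(3, 3): e=[176,-12,56] → ·
    (2,1)@(5, 3): e=[154,12,54] → █
    (9,1)@(19, 3): e=[0,180,40] → ·  [on edge]
    (8,2)@(17, 5): e=[0,140,80] → ·  [on edge]
    (7,3)@(15, 7): e=[0,100,120] → ·  [on edge]
    (6,4)@(13, 9): e=[0,60,160] → ·  [on edge]
    (5,5)@(11, 11): e=[0,20,200] → ·  [on edge]
    (4,6)@(9, 13): e=[0,-20,240] → ·  [on edge]
    (3,7)@(7, 15): e=[0,-60,280] → ·  [on edge]
  covered (27 px):
    · █ █ █ █ █ █ █ █ █ · ·
    · · █ █ █ █ █ █ █ · · ·
    · · · █ █ █ █ █ · · · ·
    · · · █ █ █ █ · · · · ·
    · · · · █ █ · · · · · ·
    · · · · · · · · · · · ·
    · · · · · · · · · · · ·
    · · · · · · · · · · · ·
T2:
  2·area = 47  (B↔C swapped to make it positive)
  edge (12, 6)→(5, 9): d=(-7,3) right/bottom  bias=-1
  edge (5, 9)→(1, 4): d=(-4,-5) top-left  bias=+0
  edge (1, 4)→(12, 6): d=(11,2) right/bottom  bias=-1
    (9,1)@(19, 3): e=[0,94,-47] → ·  [on edge]
    (1,2)@(3, 5): e=[34,6,7] → █
    (2,2)@(5, 5): e=[28,16,3] → █
    (3,2)@(7, 5): e=[22,26,-1] → ·
    (1,3)@(3, 7): e=[20,-2,29] → ·
    (2,3)@(5, 7): e=[14,8,25] → █
    (3,3)@(7, 7): e=[8,18,21] → █
    (4,3)@(9, 7): e=[2,28,17] → █
    (5,3)@(11, 7): e=[-4,38,13] → ·
    (2,4)@(5, 9): e=[0,0,47] → ·  [on edge]
    (3,4)@(7, 9): e=[-6,10,43] → ·
    (4,4)@(9, 9): e=[-12,20,39] → ·
  covered (5 px):
    · · · · · · · · · · · ·
    · · · · · · · · · · · ·
    · █ █ · · · · · · · · ·
    · · █ █ █ · · · · · · ·
    · · · · · · · · · · · ·
    · · · · · · · · · · · ·
    · · · · · · · · · · · ·
    · · · · · · · · · · · ·

Final: [[1,2],[2,2],[2,3],[3,3],[4,3]]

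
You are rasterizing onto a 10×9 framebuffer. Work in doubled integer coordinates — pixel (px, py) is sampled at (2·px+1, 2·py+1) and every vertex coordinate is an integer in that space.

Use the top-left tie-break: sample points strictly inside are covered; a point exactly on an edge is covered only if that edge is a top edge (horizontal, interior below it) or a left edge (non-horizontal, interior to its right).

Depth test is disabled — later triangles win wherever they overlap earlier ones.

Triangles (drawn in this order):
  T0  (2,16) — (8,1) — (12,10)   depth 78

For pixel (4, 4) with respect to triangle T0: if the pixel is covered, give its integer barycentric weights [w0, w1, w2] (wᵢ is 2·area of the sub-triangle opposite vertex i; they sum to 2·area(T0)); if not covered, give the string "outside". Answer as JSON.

T0:
  2·area = 114
  edge (2, 16)→(8, 1): d=(6,-15) top-left  bias=+0
  edge (8, 1)→(12, 10): d=(4,9) right/bottom  bias=-1
  edge (12, 10)→(2, 16): d=(-10,6) right/bottom  bias=-1
    (3,2)@(7, 5): e=[9,25,80] → X
    (4,2)@(9, 5): e=[39,7,68] → X
    (5,2)@(11, 5): e=[69,-11,56] → .
    (3,3)@(7, 7): e=[21,33,60] → X
    (5,3)@(11, 7): e=[81,-3,36] → .
    (8,3)@(17, 7): e=[171,-57,0] → .  [on edge]
    (2,4)@(5, 9): e=[3,59,52] → X
    (5,4)@(11, 9): e=[93,5,16] → X
    (6,4)@(13, 9): e=[123,-13,4] → .
    (2,5)@(5, 11): e=[15,67,32] → X
    (5,5)@(11, 11): e=[105,13,-4] → .
    (2,6)@(5, 13): e=[27,75,12] → X
    (3,6)@(7, 13): e=[57,57,0] → .  [on edge]
  covered (13 px):
    . . . . . . . . . .
    . . . . . . . . . .
    . . . X X . . . . .
    . . . X X . . . . .
    . . X X X X . . . .
    . . X X X . . . . .
    . . X . . . . . . .
    . X . . . . . . . .
    . . . . . . . . . .

Result: [23,28,63]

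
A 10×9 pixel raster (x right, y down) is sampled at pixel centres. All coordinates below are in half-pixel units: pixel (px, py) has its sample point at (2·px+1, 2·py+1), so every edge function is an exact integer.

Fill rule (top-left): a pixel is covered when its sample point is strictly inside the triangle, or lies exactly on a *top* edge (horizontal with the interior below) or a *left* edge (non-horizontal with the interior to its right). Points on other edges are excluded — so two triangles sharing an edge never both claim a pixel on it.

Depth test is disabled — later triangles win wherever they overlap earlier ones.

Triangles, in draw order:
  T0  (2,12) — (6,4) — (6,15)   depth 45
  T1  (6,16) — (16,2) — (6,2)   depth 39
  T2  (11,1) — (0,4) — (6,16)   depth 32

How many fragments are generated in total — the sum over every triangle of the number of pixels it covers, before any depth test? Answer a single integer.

T0:
  2·area = 44
  edge (2, 12)→(6, 4): d=(4,-8) top-left  bias=+0
  edge (6, 4)→(6, 15): d=(0,11) right/bottom  bias=-1
  edge (6, 15)→(2, 12): d=(-4,-3) top-left  bias=+0
    (2,3)@(5, 7): e=[4,11,29] → █
    (3,3)@(7, 7): e=[20,-11,35] → ·
    (2,4)@(5, 9): e=[12,11,21] → █
    (3,4)@(7, 9): e=[28,-11,27] → ·
    (1,5)@(3, 11): e=[4,33,7] → █
    (3,5)@(7, 11): e=[36,-11,19] → ·
    (1,6)@(3, 13): e=[12,33,-1] → ·
    (2,6)@(5, 13): e=[28,11,5] → █
    (3,6)@(7, 13): e=[44,-11,11] → ·
    (2,7)@(5, 15): e=[36,11,-3] → ·
  covered (5 px):
    · · · · · · · · · ·
    · · · · · · · · · ·
    · · · · · · · · · ·
    · · █ · · · · · · ·
    · · █ · · · · · · ·
    · █ █ · · · · · · ·
    · · █ · · · · · · ·
    · · · · · · · · · ·
    · · · · · · · · · ·
T1:
  2·area = 140  (B↔C swapped to make it positive)
  edge (6, 16)→(6, 2): d=(0,-14) top-left  bias=+0
  edge (6, 2)→(16, 2): d=(10,0) top-left  bias=+0
  edge (16, 2)→(6, 16): d=(-10,14) right/bottom  bias=-1
    (3,1)@(7, 3): e=[14,10,116] → █
    (4,1)@(9, 3): e=[42,10,88] → █
    (5,1)@(11, 3): e=[70,10,60] → █
    (6,1)@(13, 3): e=[98,10,32] → █
    (7,1)@(15, 3): e=[126,10,4] → █
    (8,1)@(17, 3): e=[154,10,-24] → ·
    (3,2)@(7, 5): e=[14,30,96] → █
    (7,2)@(15, 5): e=[126,30,-16] → ·
    (3,3)@(7, 7): e=[14,50,76] → █
    (6,3)@(13, 7): e=[98,50,-8] → ·
    (3,4)@(7, 9): e=[14,70,56] → █
    (5,4)@(11, 9): e=[70,70,0] → ·  [on edge]
  covered (17 px):
    · · · · · · · · · ·
    · · · █ █ █ █ █ · ·
    · · · █ █ █ █ · · ·
    · · · █ █ █ · · · ·
    · · · █ █ · · · · ·
    · · · █ █ · · · · ·
    · · · █ · · · · · ·
    · · · · · · · · · ·
    · · · · · · · · · ·
T2:
  2·area = 150  (B↔C swapped to make it positive)
  edge (11, 1)→(6, 16): d=(-5,15) right/bottom  bias=-1
  edge (6, 16)→(0, 4): d=(-6,-12) top-left  bias=+0
  edge (0, 4)→(11, 1): d=(11,-3) top-left  bias=+0
    (5,0)@(11, 1): e=[0,150,0] → ·  [on edge]
    (2,1)@(5, 3): e=[80,66,4] → █
    (3,1)@(7, 3): e=[50,90,10] → █
    (4,1)@(9, 3): e=[20,114,16] → █
    (5,1)@(11, 3): e=[-10,138,22] → ·
    (0,2)@(1, 5): e=[130,6,14] → █
    (1,2)@(3, 5): e=[100,30,20] → █
    (5,2)@(11, 5): e=[-20,126,44] → ·
    (0,3)@(1, 7): e=[120,-6,36] → ·
    (1,3)@(3, 7): e=[90,18,42] → █
    (4,3)@(9, 7): e=[0,90,60] → ·  [on edge]
    (1,4)@(3, 9): e=[80,6,64] → █
    (3,6)@(7, 13): e=[0,30,120] → ·  [on edge]
  covered (17 px):
    · · · · · · · · · ·
    · · █ █ █ · · · · ·
    █ █ █ █ █ · · · · ·
    · █ █ █ · · · · · ·
    · █ █ █ · · · · · ·
    · · █ █ · · · · · ·
    · · █ · · · · · · ·
    · · · · · · · · · ·
    · · · · · · · · · ·

Final: 39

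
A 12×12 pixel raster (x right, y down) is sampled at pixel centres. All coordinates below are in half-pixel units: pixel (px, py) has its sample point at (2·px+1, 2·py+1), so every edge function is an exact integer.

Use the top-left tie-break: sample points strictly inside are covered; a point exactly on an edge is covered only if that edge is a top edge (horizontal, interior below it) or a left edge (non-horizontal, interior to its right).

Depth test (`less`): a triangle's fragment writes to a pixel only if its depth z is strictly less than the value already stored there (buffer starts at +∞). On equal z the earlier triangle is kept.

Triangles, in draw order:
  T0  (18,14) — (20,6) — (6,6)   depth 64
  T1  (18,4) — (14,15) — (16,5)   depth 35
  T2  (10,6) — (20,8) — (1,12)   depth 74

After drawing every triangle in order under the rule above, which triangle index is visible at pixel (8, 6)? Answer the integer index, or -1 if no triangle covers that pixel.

T0:
  2·area = 112  (B↔C swapped to make it positive)
  edge (18, 14)→(6, 6): d=(-12,-8) top-left  bias=+0
  edge (6, 6)→(20, 6): d=(14,0) top-left  bias=+0
  edge (20, 6)→(18, 14): d=(-2,8) right/bottom  bias=-1
    (4,3)@(9, 7): e=[12,14,86] → █
    (5,3)@(11, 7): e=[28,14,70] → █
    (6,3)@(13, 7): e=[44,14,54] → █
    (7,3)@(15, 7): e=[60,14,38] → █
    (8,3)@(17, 7): e=[76,14,22] → █
    (9,3)@(19, 7): e=[92,14,6] → █
    (10,3)@(21, 7): e=[108,14,-10] → ·
    (4,4)@(9, 9): e=[-12,42,82] → ·
    (5,4)@(11, 9): e=[4,42,66] → █
    (10,4)@(21, 9): e=[84,42,-14] → ·
    (5,5)@(11, 11): e=[-20,70,62] → ·
    (6,5)@(13, 11): e=[-4,70,46] → ·
  covered (14 px):
    · · · · · · · · · · · ·
    · · · · · · · · · · · ·
    · · · · · · · · · · · ·
    · · · · █ █ █ █ █ █ · ·
    · · · · · █ █ █ █ █ · ·
    · · · · · · · █ █ · · ·
    · · · · · · · · █ · · ·
    · · · · · · · · · · · ·
    · · · · · · · · · · · ·
    · · · · · · · · · · · ·
    · · · · · · · · · · · ·
    · · · · · · · · · · · ·
T1:
  2·area = 18
  edge (18, 4)→(14, 15): d=(-4,11) right/bottom  bias=-1
  edge (14, 15)→(16, 5): d=(2,-10) top-left  bias=+0
  edge (16, 5)→(18, 4): d=(2,-1) top-left  bias=+0
    (8,2)@(17, 5): e=[7,10,1] → █
    (9,2)@(19, 5): e=[-15,30,3] → ·
    (8,3)@(17, 7): e=[-1,14,5] → ·
    (7,5)@(15, 11): e=[5,2,11] → █
    (8,5)@(17, 11): e=[-17,22,13] → ·
    (7,6)@(15, 13): e=[-3,6,15] → ·
  covered (2 px):
    · · · · · · · · · · · ·
    · · · · · · · · · · · ·
    · · · · · · · · █ · · ·
    · · · · · · · · · · · ·
    · · · · · · · · · · · ·
    · · · · · · · █ · · · ·
    · · · · · · · · · · · ·
    · · · · · · · · · · · ·
    · · · · · · · · · · · ·
    · · · · · · · · · · · ·
    · · · · · · · · · · · ·
    · · · · · · · · · · · ·
T2:
  2·area = 78
  edge (10, 6)→(20, 8): d=(10,2) right/bottom  bias=-1
  edge (20, 8)→(1, 12): d=(-19,4) right/bottom  bias=-1
  edge (1, 12)→(10, 6): d=(9,-6) top-left  bias=+0
    (2,2)@(5, 5): e=[0,117,-39] → ·  [on edge]
    (4,3)@(9, 7): e=[12,63,3] → █
    (5,3)@(11, 7): e=[8,55,15] → █
    (6,3)@(13, 7): e=[4,47,27] → █
    (7,3)@(15, 7): e=[0,39,39] → ·  [on edge]
    (3,4)@(7, 9): e=[36,33,9] → █
    (7,4)@(15, 9): e=[20,1,57] → █
    (8,4)@(17, 9): e=[16,-7,69] → ·
    (1,5)@(3, 11): e=[64,11,3] → █
    (2,5)@(5, 11): e=[60,3,15] → █
    (3,5)@(7, 11): e=[56,-5,27] → ·
    (4,5)@(9, 11): e=[52,-13,39] → ·
  covered (10 px):
    · · · · · · · · · · · ·
    · · · · · · · · · · · ·
    · · · · · · · · · · · ·
    · · · · █ █ █ · · · · ·
    · · · █ █ █ █ █ · · · ·
    · █ █ · · · · · · · · ·
    · · · · · · · · · · · ·
    · · · · · · · · · · · ·
    · · · · · · · · · · · ·
    · · · · · · · · · · · ·
    · · · · · · · · · · · ·
    · · · · · · · · · · · ·

Z-buffer (winner per pixel, '.' = empty):
  . . . . . . . . . . . .
  . . . . . . . . . . . .
  . . . . . . . . 1 . . .
  . . . . 0 0 0 0 0 0 . .
  . . . 2 2 0 0 0 0 0 . .
  . 2 2 . . . . 1 0 . . .
  . . . . . . . . 0 . . .
  . . . . . . . . . . . .
  . . . . . . . . . . . .
  . . . . . . . . . . . .
  . . . . . . . . . . . .
  . . . . . . . . . . . .

Final: 0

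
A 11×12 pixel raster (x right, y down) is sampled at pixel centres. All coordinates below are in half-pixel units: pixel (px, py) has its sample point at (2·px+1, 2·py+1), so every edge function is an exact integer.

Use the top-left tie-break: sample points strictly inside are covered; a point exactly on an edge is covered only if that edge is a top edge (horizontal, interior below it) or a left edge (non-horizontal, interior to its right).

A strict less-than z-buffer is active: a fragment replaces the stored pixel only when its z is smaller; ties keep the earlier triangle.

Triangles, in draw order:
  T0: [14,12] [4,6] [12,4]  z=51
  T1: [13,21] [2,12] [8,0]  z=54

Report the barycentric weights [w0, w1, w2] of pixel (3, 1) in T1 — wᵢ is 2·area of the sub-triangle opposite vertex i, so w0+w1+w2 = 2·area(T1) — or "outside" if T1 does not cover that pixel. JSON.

T0:
  2·area = 68
  edge (14, 12)→(4, 6): d=(-10,-6) top-left  bias=+0
  edge (4, 6)→(12, 4): d=(8,-2) top-left  bias=+0
  edge (12, 4)→(14, 12): d=(2,8) right/bottom  bias=-1
    (4,2)@(9, 5): e=[40,2,26] → X
    (5,2)@(11, 5): e=[52,6,10] → X
    (6,2)@(13, 5): e=[64,10,-6] → .
    (3,3)@(7, 7): e=[8,14,46] → X
    (6,3)@(13, 7): e=[44,26,-2] → .
    (3,4)@(7, 9): e=[-12,30,50] → .
    (4,4)@(9, 9): e=[0,34,34] → X  [on edge]
    (6,4)@(13, 9): e=[24,42,2] → X
    (7,4)@(15, 9): e=[36,46,-14] → .
    (4,5)@(9, 11): e=[-20,50,38] → .
    (5,5)@(11, 11): e=[-8,54,22] → .
    (6,5)@(13, 11): e=[4,58,6] → X
    (9,7)@(19, 15): e=[0,102,-34] → .  [on edge]
  covered (9 px):
    . . . . . . . . . . .
    . . . . . . . . . . .
    . . . . X X . . . . .
    . . . X X X . . . . .
    . . . . X X X . . . .
    . . . . . . X . . . .
    . . . . . . . . . . .
    . . . . . . . . . . .
    . . . . . . . . . . .
    . . . . . . . . . . .
    . . . . . . . . . . .
    . . . . . . . . . . .
T1:
  2·area = 186
  edge (13, 21)→(2, 12): d=(-11,-9) top-left  bias=+0
  edge (2, 12)→(8, 0): d=(6,-12) top-left  bias=+0
  edge (8, 0)→(13, 21): d=(5,21) right/bottom  bias=-1
    (3,1)@(7, 3): e=[144,6,36] → X
    (4,1)@(9, 3): e=[162,30,-6] → .
    (3,2)@(7, 5): e=[122,18,46] → X
    (4,2)@(9, 5): e=[140,42,4] → X
    (5,2)@(11, 5): e=[158,66,-38] → .
    (2,3)@(5, 7): e=[82,6,98] → X
    (5,3)@(11, 7): e=[136,78,-28] → .
    (2,4)@(5, 9): e=[60,18,108] → X
    (5,4)@(11, 9): e=[114,90,-18] → .
    (1,5)@(3, 11): e=[20,6,160] → X
    (5,5)@(11, 11): e=[92,102,-8] → .
    (1,6)@(3, 13): e=[-2,18,170] → .
    (6,10)@(13, 21): e=[0,186,0] → .  [on edge]
  covered (23 px):
    . . . . . . . . . . .
    . . . X . . . . . . .
    . . . X X . . . . . .
    . . X X X . . . . . .
    . . X X X . . . . . .
    . X X X X . . . . . .
    . . X X X X . . . . .
    . . . X X X . . . . .
    . . . . X X . . . . .
    . . . . . X . . . . .
    . . . . . . . . . . .
    . . . . . . . . . . .

Final: [6,36,144]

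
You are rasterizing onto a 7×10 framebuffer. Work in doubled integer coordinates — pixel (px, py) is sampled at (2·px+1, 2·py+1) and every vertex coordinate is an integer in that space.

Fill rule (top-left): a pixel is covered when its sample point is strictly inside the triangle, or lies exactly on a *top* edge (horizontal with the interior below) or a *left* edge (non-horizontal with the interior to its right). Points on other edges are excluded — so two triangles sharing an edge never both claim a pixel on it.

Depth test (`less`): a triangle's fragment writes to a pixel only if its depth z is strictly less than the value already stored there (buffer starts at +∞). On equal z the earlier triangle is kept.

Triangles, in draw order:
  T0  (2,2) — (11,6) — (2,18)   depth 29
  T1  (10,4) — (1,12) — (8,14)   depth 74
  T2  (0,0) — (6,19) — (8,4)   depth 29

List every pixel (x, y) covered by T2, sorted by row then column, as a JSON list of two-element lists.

T0:
  2·area = 144
  edge (2, 2)→(11, 6): d=(9,4) right/bottom  bias=-1
  edge (11, 6)→(2, 18): d=(-9,12) right/bottom  bias=-1
  edge (2, 18)→(2, 2): d=(0,-16) top-left  bias=+0
    (1,1)@(3, 3): e=[5,123,16] → █
    (2,1)@(5, 3): e=[-3,99,48] → ·
    (1,2)@(3, 5): e=[23,105,16] → █
    (2,2)@(5, 5): e=[15,81,48] → █
    (3,2)@(7, 5): e=[7,57,80] → █
    (4,2)@(9, 5): e=[-1,33,112] → ·
    (1,3)@(3, 7): e=[41,87,16] → █
    (4,3)@(9, 7): e=[17,15,112] → █
    (5,3)@(11, 7): e=[9,-9,144] → ·
    (1,4)@(3, 9): e=[59,69,16] → █
    (4,4)@(9, 9): e=[35,-3,112] → ·
    (1,5)@(3, 11): e=[77,51,16] → █
  covered (17 px):
    · · · · · · ·
    · █ · · · · ·
    · █ █ █ · · ·
    · █ █ █ █ · ·
    · █ █ █ · · ·
    · █ █ █ · · ·
    · █ █ · · · ·
    · █ · · · · ·
    · · · · · · ·
    · · · · · · ·
T1:
  2·area = 74  (B↔C swapped to make it positive)
  edge (10, 4)→(8, 14): d=(-2,10) right/bottom  bias=-1
  edge (8, 14)→(1, 12): d=(-7,-2) top-left  bias=+0
  edge (1, 12)→(10, 4): d=(9,-8) top-left  bias=+0
    (4,2)@(9, 5): e=[8,65,1] → █
    (5,2)@(11, 5): e=[-12,69,17] → ·
    (3,3)@(7, 7): e=[24,47,3] → █
    (5,3)@(11, 7): e=[-16,55,35] → ·
    (2,4)@(5, 9): e=[40,29,5] → █
    (4,4)@(9, 9): e=[0,37,37] → ·  [on edge]
    (1,5)@(3, 11): e=[56,11,7] → █
    (4,5)@(9, 11): e=[-4,23,55] → ·
    (1,6)@(3, 13): e=[52,-3,25] → ·
    (2,6)@(5, 13): e=[32,1,41] → █
    (4,6)@(9, 13): e=[-8,9,73] → ·
    (2,7)@(5, 15): e=[28,-13,59] → ·
    (3,9)@(7, 19): e=[0,-37,111] → ·  [on edge]
  covered (10 px):
    · · · · · · ·
    · · · · · · ·
    · · · · █ · ·
    · · · █ █ · ·
    · · █ █ · · ·
    · █ █ █ · · ·
    · · █ █ · · ·
    · · · · · · ·
    · · · · · · ·
    · · · · · · ·
T2:
  2·area = 128  (B↔C swapped to make it positive)
  edge (0, 0)→(8, 4): d=(8,4) right/bottom  bias=-1
  edge (8, 4)→(6, 19): d=(-2,15) right/bottom  bias=-1
  edge (6, 19)→(0, 0): d=(-6,-19) top-left  bias=+0
    (0,0)@(1, 1): e=[4,111,13] → █
    (1,0)@(3, 1): e=[-4,81,51] → ·
    (0,1)@(1, 3): e=[20,107,1] → █
    (1,1)@(3, 3): e=[12,77,39] → █
    (2,1)@(5, 3): e=[4,47,77] → █
    (3,1)@(7, 3): e=[-4,17,115] → ·
    (0,2)@(1, 5): e=[36,103,-11] → ·
    (1,2)@(3, 5): e=[28,73,27] → █
    (3,2)@(7, 5): e=[12,13,103] → █
    (4,2)@(9, 5): e=[4,-17,141] → ·
    (1,3)@(3, 7): e=[44,69,15] → █
    (4,3)@(9, 7): e=[20,-21,129] → ·
  covered (17 px):
    █ · · · · · ·
    █ █ █ · · · ·
    · █ █ █ · · ·
    · █ █ █ · · ·
    · █ █ █ · · ·
    · · █ █ · · ·
    · · █ · · · ·
    · · █ · · · ·
    · · · · · · ·
    · · · · · · ·

Result: [[0,0],[0,1],[1,1],[2,1],[1,2],[2,2],[3,2],[1,3],[2,3],[3,3],[1,4],[2,4],[3,4],[2,5],[3,5],[2,6],[2,7]]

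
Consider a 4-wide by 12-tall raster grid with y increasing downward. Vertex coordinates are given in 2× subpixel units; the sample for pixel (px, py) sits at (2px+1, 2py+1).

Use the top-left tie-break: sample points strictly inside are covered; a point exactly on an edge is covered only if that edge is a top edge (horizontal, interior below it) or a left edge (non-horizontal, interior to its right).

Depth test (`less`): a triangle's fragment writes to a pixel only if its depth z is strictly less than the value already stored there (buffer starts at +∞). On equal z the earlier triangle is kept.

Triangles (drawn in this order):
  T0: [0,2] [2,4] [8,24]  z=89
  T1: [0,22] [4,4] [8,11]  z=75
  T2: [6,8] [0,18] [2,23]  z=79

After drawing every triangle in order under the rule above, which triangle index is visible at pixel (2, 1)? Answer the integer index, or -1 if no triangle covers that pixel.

T0:
  2·area = 28
  edge (0, 2)→(2, 4): d=(2,2) right/bottom  bias=-1
  edge (2, 4)→(8, 24): d=(6,20) right/bottom  bias=-1
  edge (8, 24)→(0, 2): d=(-8,-22) top-left  bias=+0
    (0,1)@(1, 3): e=[0,14,14] → ·  [on edge]
    (1,2)@(3, 5): e=[0,-14,42] → ·  [on edge]
    (2,3)@(5, 7): e=[0,-42,70] → ·  [on edge]
    (1,4)@(3, 9): e=[8,10,10] → #
    (2,4)@(5, 9): e=[4,-30,54] → ·
    (3,4)@(7, 9): e=[0,-70,98] → ·  [on edge]
    (1,5)@(3, 11): e=[12,22,-6] → ·
    (2,7)@(5, 15): e=[16,6,6] → #
    (3,7)@(7, 15): e=[12,-34,50] → ·
    (2,8)@(5, 17): e=[20,18,-10] → ·
    (3,10)@(7, 21): e=[24,2,2] → #
    (3,11)@(7, 23): e=[28,14,-14] → ·
  covered (3 px):
    · · · ·
    · · · ·
    · · · ·
    · · · ·
    · # · ·
    · · · ·
    · · · ·
    · · # ·
    · · · ·
    · · · ·
    · · · #
    · · · ·
T1:
  2·area = 100
  edge (0, 22)→(4, 4): d=(4,-18) top-left  bias=+0
  edge (4, 4)→(8, 11): d=(4,7) right/bottom  bias=-1
  edge (8, 11)→(0, 22): d=(-8,11) right/bottom  bias=-1
    (2,3)@(5, 7): e=[30,5,65] → #
    (3,3)@(7, 7): e=[66,-9,43] → ·
    (1,4)@(3, 9): e=[2,27,71] → #
    (3,4)@(7, 9): e=[74,-1,27] → ·
    (1,5)@(3, 11): e=[10,35,55] → #
    (3,5)@(7, 11): e=[82,7,11] → #
    (1,6)@(3, 13): e=[18,43,39] → #
    (3,6)@(7, 13): e=[90,15,-5] → ·
    (1,7)@(3, 15): e=[26,51,23] → #
    (3,7)@(7, 15): e=[98,23,-21] → ·
    (1,8)@(3, 17): e=[34,59,7] → #
    (2,8)@(5, 17): e=[70,45,-15] → ·
  covered (12 px):
    · · · ·
    · · · ·
    · · · ·
    · · # ·
    · # # ·
    · # # #
    · # # ·
    · # # ·
    · # · ·
    # · · ·
    · · · ·
    · · · ·
T2:
  2·area = 50  (B↔C swapped to make it positive)
  edge (6, 8)→(2, 23): d=(-4,15) right/bottom  bias=-1
  edge (2, 23)→(0, 18): d=(-2,-5) top-left  bias=+0
  edge (0, 18)→(6, 8): d=(6,-10) top-left  bias=+0
    (2,5)@(5, 11): e=[3,39,8] → #
    (3,5)@(7, 11): e=[-27,49,28] → ·
    (1,6)@(3, 13): e=[25,25,0] → #  [on edge]
    (2,6)@(5, 13): e=[-5,35,20] → ·
    (1,7)@(3, 15): e=[17,21,12] → #
    (2,7)@(5, 15): e=[-13,31,32] → ·
    (0,8)@(1, 17): e=[39,7,4] → #
    (2,8)@(5, 17): e=[-21,27,44] → ·
    (0,9)@(1, 19): e=[31,3,16] → #
    (2,9)@(5, 19): e=[-29,23,56] → ·
    (0,10)@(1, 21): e=[23,-1,28] → ·
    (1,10)@(3, 21): e=[-7,9,48] → ·
  covered (7 px):
    · · · ·
    · · · ·
    · · · ·
    · · · ·
    · · · ·
    · · # ·
    · # · ·
    · # · ·
    # # · ·
    # # · ·
    · · · ·
    · · · ·

Z-buffer (winner per pixel, '.' = empty):
  . . . .
  . . . .
  . . . .
  . . 1 .
  . 1 1 .
  . 1 1 1
  . 1 1 .
  . 1 1 .
  2 1 . .
  1 2 . .
  . . . 0
  . . . .

Final: -1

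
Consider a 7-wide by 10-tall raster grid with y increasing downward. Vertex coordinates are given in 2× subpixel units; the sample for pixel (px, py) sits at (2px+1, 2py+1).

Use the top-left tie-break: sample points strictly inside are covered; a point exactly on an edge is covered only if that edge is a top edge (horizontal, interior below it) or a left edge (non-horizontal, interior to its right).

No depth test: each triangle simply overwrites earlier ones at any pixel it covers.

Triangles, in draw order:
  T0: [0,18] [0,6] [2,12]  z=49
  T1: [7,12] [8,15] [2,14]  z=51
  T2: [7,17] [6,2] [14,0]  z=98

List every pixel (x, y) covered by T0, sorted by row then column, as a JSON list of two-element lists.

T0:
  2·area = 24
  edge (0, 18)→(0, 6): d=(0,-12) top-left  bias=+0
  edge (0, 6)→(2, 12): d=(2,6) right/bottom  bias=-1
  edge (2, 12)→(0, 18): d=(-2,6) right/bottom  bias=-1
    (2,1)@(5, 3): e=[60,-36,0] → ·  [on edge]
    (0,4)@(1, 9): e=[12,0,12] → ·  [on edge]
    (1,4)@(3, 9): e=[36,-12,0] → ·  [on edge]
    (0,5)@(1, 11): e=[12,4,8] → █
    (1,5)@(3, 11): e=[36,-8,-4] → ·
    (0,6)@(1, 13): e=[12,8,4] → █
    (1,6)@(3, 13): e=[36,-4,-8] → ·
    (0,7)@(1, 15): e=[12,12,0] → ·  [on edge]
    (1,7)@(3, 15): e=[36,0,-12] → ·  [on edge]
  covered (2 px):
    · · · · · · ·
    · · · · · · ·
    · · · · · · ·
    · · · · · · ·
    · · · · · · ·
    █ · · · · · ·
    █ · · · · · ·
    · · · · · · ·
    · · · · · · ·
    · · · · · · ·
T1:
  2·area = 17
  edge (7, 12)→(8, 15): d=(1,3) right/bottom  bias=-1
  edge (8, 15)→(2, 14): d=(-6,-1) top-left  bias=+0
  edge (2, 14)→(7, 12): d=(5,-2) top-left  bias=+0
    (2,6)@(5, 13): e=[7,9,1] → █
    (3,6)@(7, 13): e=[1,11,5] → █
    (4,6)@(9, 13): e=[-5,13,9] → ·
    (2,7)@(5, 15): e=[9,-3,11] → ·
    (3,7)@(7, 15): e=[3,-1,15] → ·
  covered (2 px):
    · · · · · · ·
    · · · · · · ·
    · · · · · · ·
    · · · · · · ·
    · · · · · · ·
    · · · · · · ·
    · · █ █ · · ·
    · · · · · · ·
    · · · · · · ·
    · · · · · · ·
T2:
  2·area = 122
  edge (7, 17)→(6, 2): d=(-1,-15) top-left  bias=+0
  edge (6, 2)→(14, 0): d=(8,-2) top-left  bias=+0
  edge (14, 0)→(7, 17): d=(-7,17) right/bottom  bias=-1
    (5,0)@(11, 1): e=[76,2,44] → █
    (6,0)@(13, 1): e=[106,6,10] → █
    (3,1)@(7, 3): e=[14,10,98] → █
    (4,1)@(9, 3): e=[44,14,64] → █
    (6,1)@(13, 3): e=[104,22,-4] → ·
    (3,2)@(7, 5): e=[12,26,84] → █
    (6,2)@(13, 5): e=[102,38,-18] → ·
    (3,3)@(7, 7): e=[10,42,70] → █
    (6,3)@(13, 7): e=[100,54,-32] → ·
    (3,4)@(7, 9): e=[8,58,56] → █
    (5,4)@(11, 9): e=[68,66,-12] → ·
    (3,5)@(7, 11): e=[6,74,42] → █
    (3,8)@(7, 17): e=[0,122,0] → ·  [on edge]
  covered (17 px):
    · · · · · █ █
    · · · █ █ █ ·
    · · · █ █ █ ·
    · · · █ █ █ ·
    · · · █ █ · ·
    · · · █ █ · ·
    · · · █ · · ·
    · · · █ · · ·
    · · · · · · ·
    · · · · · · ·

Final: [[0,5],[0,6]]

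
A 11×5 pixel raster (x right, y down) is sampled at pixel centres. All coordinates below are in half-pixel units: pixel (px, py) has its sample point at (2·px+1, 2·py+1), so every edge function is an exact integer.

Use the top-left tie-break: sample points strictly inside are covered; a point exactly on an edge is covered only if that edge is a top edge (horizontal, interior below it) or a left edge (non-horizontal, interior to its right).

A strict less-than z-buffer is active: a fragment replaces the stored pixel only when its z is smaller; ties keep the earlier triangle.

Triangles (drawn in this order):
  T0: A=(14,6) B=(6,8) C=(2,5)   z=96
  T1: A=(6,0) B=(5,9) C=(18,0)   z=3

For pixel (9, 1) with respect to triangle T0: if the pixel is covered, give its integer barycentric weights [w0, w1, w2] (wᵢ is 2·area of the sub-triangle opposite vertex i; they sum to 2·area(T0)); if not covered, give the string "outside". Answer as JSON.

T0:
  2·area = 32
  edge (14, 6)→(6, 8): d=(-8,2) right/bottom  bias=-1
  edge (6, 8)→(2, 5): d=(-4,-3) top-left  bias=+0
  edge (2, 5)→(14, 6): d=(12,1) right/bottom  bias=-1
    (2,3)@(5, 7): e=[10,1,21] → #
    (3,3)@(7, 7): e=[6,7,19] → #
    (4,3)@(9, 7): e=[2,13,17] → #
    (5,3)@(11, 7): e=[-2,19,15] → ·
    (2,4)@(5, 9): e=[-6,-7,45] → ·
    (3,4)@(7, 9): e=[-10,-1,43] → ·
    (4,4)@(9, 9): e=[-14,5,41] → ·
  covered (3 px):
    · · · · · · · · · · ·
    · · · · · · · · · · ·
    · · · · · · · · · · ·
    · · # # # · · · · · ·
    · · · · · · · · · · ·
T1:
  2·area = 108  (B↔C swapped to make it positive)
  edge (6, 0)→(18, 0): d=(12,0) top-left  bias=+0
  edge (18, 0)→(5, 9): d=(-13,9) right/bottom  bias=-1
  edge (5, 9)→(6, 0): d=(1,-9) top-left  bias=+0
    (3,0)@(7, 1): e=[12,86,10] → #
    (4,0)@(9, 1): e=[12,68,28] → #
    (5,0)@(11, 1): e=[12,50,46] → #
    (6,0)@(13, 1): e=[12,32,64] → #
    (7,0)@(15, 1): e=[12,14,82] → #
    (8,0)@(17, 1): e=[12,-4,100] → ·
    (3,1)@(7, 3): e=[36,60,12] → #
    (7,1)@(15, 3): e=[36,-12,84] → ·
    (3,2)@(7, 5): e=[60,34,14] → #
    (5,2)@(11, 5): e=[60,-2,50] → ·
    (6,2)@(13, 5): e=[60,-20,68] → ·
    (3,3)@(7, 7): e=[84,8,16] → #
    (2,4)@(5, 9): e=[108,0,0] → ·  [on edge]
  covered (12 px):
    · · · # # # # # · · ·
    · · · # # # # · · · ·
    · · · # # · · · · · ·
    · · · # · · · · · · ·
    · · · · · · · · · · ·

Result: "outside"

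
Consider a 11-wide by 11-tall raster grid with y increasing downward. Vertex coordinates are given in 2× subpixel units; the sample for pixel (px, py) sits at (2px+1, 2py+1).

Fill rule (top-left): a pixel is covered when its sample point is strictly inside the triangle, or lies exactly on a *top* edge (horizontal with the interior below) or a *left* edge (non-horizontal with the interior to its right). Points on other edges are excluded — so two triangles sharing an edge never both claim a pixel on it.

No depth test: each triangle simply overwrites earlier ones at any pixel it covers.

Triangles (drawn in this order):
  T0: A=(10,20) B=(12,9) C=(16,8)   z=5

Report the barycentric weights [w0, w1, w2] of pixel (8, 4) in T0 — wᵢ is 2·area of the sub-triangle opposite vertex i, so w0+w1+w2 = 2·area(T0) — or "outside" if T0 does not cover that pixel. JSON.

T0:
  2·area = 42
  edge (10, 20)→(12, 9): d=(2,-11) top-left  bias=+0
  edge (12, 9)→(16, 8): d=(4,-1) top-left  bias=+0
  edge (16, 8)→(10, 20): d=(-6,12) right/bottom  bias=-1
    (6,4)@(13, 9): e=[11,1,30] → █
    (7,4)@(15, 9): e=[33,3,6] → █
    (8,4)@(17, 9): e=[55,5,-18] → ·
    (6,5)@(13, 11): e=[15,9,18] → █
    (7,5)@(15, 11): e=[37,11,-6] → ·
    (6,6)@(13, 13): e=[19,17,6] → █
    (7,6)@(15, 13): e=[41,19,-18] → ·
    (5,7)@(11, 15): e=[1,23,18] → █
    (6,7)@(13, 15): e=[23,25,-6] → ·
    (5,8)@(11, 17): e=[5,31,6] → █
    (6,8)@(13, 17): e=[27,33,-18] → ·
    (5,9)@(11, 19): e=[9,39,-6] → ·
  covered (6 px):
    · · · · · · · · · · ·
    · · · · · · · · · · ·
    · · · · · · · · · · ·
    · · · · · · · · · · ·
    · · · · · · █ █ · · ·
    · · · · · · █ · · · ·
    · · · · · · █ · · · ·
    · · · · · █ · · · · ·
    · · · · · █ · · · · ·
    · · · · · · · · · · ·
    · · · · · · · · · · ·

Final: "outside"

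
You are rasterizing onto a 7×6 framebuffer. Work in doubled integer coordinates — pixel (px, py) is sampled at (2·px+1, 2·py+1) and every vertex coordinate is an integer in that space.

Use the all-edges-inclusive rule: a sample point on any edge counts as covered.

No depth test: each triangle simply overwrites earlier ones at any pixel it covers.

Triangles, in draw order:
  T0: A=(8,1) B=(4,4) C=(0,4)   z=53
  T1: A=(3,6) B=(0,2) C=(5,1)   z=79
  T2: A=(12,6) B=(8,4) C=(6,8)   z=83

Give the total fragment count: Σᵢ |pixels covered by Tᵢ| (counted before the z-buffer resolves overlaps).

T0:
  2·area = 12
  edge (8, 1)→(4, 4): d=(-4,3) inclusive
  edge (4, 4)→(0, 4): d=(-4,0) inclusive
  edge (0, 4)→(8, 1): d=(8,-3) inclusive
    (1,1)@(3, 3): e=[7,4,1] → X
    (2,1)@(5, 3): e=[1,4,7] → X
    (3,1)@(7, 3): e=[-5,4,13] → .
    (1,2)@(3, 5): e=[-1,-4,17] → .
    (2,2)@(5, 5): e=[-7,-4,23] → .
  covered (2 px):
    . . . . . . .
    . X X . . . .
    . . . . . . .
    . . . . . . .
    . . . . . . .
    . . . . . . .
T1:
  2·area = 23
  edge (3, 6)→(0, 2): d=(-3,-4) inclusive
  edge (0, 2)→(5, 1): d=(5,-1) inclusive
  edge (5, 1)→(3, 6): d=(-2,5) inclusive
    (2,0)@(5, 1): e=[23,0,0] → X  [on edge]
    (3,0)@(7, 1): e=[31,2,-10] → .
    (0,1)@(1, 3): e=[1,6,16] → X
    (1,1)@(3, 3): e=[9,8,6] → X
    (2,1)@(5, 3): e=[17,10,-4] → .
    (0,2)@(1, 5): e=[-5,16,12] → .
    (1,2)@(3, 5): e=[3,18,2] → X
    (2,2)@(5, 5): e=[11,20,-8] → .
    (1,3)@(3, 7): e=[-3,28,-2] → .
    (0,5)@(1, 11): e=[-23,46,0] → .  [on edge]
  covered (4 px):
    . . X . . . .
    X X . . . . .
    . X . . . . .
    . . . . . . .
    . . . . . . .
    . . . . . . .
T2:
  2·area = 20  (B↔C swapped to make it positive)
  edge (12, 6)→(6, 8): d=(-6,2) inclusive
  edge (6, 8)→(8, 4): d=(2,-4) inclusive
  edge (8, 4)→(12, 6): d=(4,2) inclusive
    (4,2)@(9, 5): e=[12,6,2] → X
    (5,2)@(11, 5): e=[8,14,-2] → .
    (3,3)@(7, 7): e=[4,2,14] → X
    (4,3)@(9, 7): e=[0,10,10] → X  [on edge]
    (5,3)@(11, 7): e=[-4,18,6] → .
    (1,4)@(3, 9): e=[0,-10,30] → .  [on edge]
    (3,4)@(7, 9): e=[-8,6,22] → .
    (4,4)@(9, 9): e=[-12,14,18] → .
  covered (3 px):
    . . . . . . .
    . . . . . . .
    . . . . X . .
    . . . X X . .
    . . . . . . .
    . . . . . . .

Result: 9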